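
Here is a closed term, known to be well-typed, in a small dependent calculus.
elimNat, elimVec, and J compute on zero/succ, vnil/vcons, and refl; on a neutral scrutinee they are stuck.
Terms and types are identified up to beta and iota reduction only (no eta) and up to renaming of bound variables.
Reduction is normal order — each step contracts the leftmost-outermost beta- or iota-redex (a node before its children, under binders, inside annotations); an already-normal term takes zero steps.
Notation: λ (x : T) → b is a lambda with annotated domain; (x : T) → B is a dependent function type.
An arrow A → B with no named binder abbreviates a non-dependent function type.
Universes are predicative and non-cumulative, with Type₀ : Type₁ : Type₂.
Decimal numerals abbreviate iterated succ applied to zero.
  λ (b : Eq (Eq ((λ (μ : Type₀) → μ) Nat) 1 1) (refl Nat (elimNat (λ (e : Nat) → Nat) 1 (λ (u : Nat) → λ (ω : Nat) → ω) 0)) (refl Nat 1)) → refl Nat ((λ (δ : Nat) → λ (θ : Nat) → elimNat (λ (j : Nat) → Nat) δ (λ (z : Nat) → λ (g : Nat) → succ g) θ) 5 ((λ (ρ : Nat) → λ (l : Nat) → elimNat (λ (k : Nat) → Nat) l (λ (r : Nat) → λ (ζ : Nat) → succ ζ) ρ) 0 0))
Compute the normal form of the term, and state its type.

reduced normal form:
  λ (b : Eq (Eq Nat 1 1) (refl Nat 1) (refl Nat 1)) → refl Nat 5
inferred type:
  Eq (Eq Nat 1 1) (refl Nat 1) (refl Nat 1) → Eq Nat 5 5


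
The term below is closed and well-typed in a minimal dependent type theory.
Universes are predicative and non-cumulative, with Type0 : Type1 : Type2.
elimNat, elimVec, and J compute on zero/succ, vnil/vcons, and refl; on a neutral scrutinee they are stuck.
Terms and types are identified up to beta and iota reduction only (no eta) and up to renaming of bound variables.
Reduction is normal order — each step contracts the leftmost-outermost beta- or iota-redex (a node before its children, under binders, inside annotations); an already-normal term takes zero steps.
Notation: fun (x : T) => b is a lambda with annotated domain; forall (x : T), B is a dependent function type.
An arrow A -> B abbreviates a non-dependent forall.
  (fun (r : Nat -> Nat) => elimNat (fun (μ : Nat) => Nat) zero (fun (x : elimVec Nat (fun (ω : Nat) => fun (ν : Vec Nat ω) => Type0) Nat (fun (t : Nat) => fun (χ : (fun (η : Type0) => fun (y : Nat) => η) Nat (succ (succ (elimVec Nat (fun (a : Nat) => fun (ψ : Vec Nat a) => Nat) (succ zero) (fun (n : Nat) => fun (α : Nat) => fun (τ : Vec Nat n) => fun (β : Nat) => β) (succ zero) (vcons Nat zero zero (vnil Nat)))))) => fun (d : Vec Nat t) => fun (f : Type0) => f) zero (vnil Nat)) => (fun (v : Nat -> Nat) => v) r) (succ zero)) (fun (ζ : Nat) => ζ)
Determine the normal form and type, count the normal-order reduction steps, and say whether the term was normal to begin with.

resulting normal form:
  zero
the term's type:
  Nat
reduction steps (normal order): 6
term was already normal: no
first contracted redex: a beta-redex


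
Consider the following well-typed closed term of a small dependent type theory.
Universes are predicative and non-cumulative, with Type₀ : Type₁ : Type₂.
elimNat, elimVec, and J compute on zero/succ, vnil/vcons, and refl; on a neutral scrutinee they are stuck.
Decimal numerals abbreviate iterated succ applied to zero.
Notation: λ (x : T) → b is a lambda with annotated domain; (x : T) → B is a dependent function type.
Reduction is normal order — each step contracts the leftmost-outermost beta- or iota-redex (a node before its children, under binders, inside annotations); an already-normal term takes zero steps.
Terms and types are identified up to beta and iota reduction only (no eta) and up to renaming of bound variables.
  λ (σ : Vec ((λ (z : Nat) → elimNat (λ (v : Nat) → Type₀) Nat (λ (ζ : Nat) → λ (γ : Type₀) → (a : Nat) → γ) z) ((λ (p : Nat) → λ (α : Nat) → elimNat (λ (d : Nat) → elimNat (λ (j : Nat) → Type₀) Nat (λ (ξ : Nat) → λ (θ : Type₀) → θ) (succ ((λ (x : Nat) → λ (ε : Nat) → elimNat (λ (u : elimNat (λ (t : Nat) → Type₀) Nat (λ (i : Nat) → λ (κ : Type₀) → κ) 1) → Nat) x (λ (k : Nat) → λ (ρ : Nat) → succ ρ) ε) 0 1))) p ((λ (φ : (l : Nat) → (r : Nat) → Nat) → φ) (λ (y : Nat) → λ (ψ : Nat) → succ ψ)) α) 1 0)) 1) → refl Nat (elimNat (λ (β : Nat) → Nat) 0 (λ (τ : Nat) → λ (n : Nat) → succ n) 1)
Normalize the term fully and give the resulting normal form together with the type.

reduced normal form:
  λ (σ : Vec ((z : Nat) → Nat) 1) → refl Nat 1
the term's type:
  (σ : Vec ((z : Nat) → Nat) 1) → Eq Nat 1 1


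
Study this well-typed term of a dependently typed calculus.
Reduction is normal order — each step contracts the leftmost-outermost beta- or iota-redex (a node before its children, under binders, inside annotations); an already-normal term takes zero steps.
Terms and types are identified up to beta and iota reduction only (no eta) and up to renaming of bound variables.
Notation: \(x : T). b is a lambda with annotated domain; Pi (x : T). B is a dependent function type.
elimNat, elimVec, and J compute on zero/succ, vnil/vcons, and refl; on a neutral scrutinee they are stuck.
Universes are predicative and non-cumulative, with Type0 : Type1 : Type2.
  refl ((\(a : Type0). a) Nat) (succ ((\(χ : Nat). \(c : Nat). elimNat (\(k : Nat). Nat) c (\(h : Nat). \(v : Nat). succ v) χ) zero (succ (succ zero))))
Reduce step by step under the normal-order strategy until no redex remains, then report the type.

normal-order reduction sequence:
  refl ((\(a : Type0). a) Nat) (succ ((\(χ : Nat). \(c : Nat). elimNat (\(k : Nat). Nat) c (\(h : Nat). \(v : Nat). succ v) χ) zero (succ (succ zero))))
  ~> refl Nat (succ ((\(a : Nat). \(χ : Nat). elimNat (\(c : Nat). Nat) χ (\(k : Nat). \(h : Nat). succ h) a) zero (succ (succ zero))))
  ~> refl Nat (succ ((\(a : Nat). elimNat (\(χ : Nat). Nat) a (\(c : Nat). \(k : Nat). succ k) zero) (succ (succ zero))))
  ~> refl Nat (succ (elimNat (\(a : Nat). Nat) (succ (succ zero)) (\(χ : Nat). \(c : Nat). succ c) zero))
  ~> refl Nat (succ (succ (succ zero)))
type:
  Eq Nat (succ (succ (succ zero))) (succ (succ (succ zero)))


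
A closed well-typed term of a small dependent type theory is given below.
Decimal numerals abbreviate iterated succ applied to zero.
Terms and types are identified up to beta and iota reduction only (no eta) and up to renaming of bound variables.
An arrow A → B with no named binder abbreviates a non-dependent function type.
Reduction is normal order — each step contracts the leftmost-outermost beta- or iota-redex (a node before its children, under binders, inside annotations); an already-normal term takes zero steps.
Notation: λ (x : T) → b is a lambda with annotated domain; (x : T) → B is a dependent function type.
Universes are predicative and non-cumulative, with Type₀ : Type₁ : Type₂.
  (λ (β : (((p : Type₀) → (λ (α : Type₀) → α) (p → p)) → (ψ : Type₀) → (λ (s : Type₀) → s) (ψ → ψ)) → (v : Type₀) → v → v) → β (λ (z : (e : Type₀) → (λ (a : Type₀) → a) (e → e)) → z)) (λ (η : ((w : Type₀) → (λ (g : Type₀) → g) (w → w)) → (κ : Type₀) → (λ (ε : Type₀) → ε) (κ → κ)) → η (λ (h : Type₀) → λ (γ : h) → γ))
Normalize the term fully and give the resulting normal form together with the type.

normal form:
  λ (β : Type₀) → λ (p : β) → p
inferred type:
  (β : Type₀) → β → β
observation: normalization takes exactly 3 steps under the normal-order strategy.


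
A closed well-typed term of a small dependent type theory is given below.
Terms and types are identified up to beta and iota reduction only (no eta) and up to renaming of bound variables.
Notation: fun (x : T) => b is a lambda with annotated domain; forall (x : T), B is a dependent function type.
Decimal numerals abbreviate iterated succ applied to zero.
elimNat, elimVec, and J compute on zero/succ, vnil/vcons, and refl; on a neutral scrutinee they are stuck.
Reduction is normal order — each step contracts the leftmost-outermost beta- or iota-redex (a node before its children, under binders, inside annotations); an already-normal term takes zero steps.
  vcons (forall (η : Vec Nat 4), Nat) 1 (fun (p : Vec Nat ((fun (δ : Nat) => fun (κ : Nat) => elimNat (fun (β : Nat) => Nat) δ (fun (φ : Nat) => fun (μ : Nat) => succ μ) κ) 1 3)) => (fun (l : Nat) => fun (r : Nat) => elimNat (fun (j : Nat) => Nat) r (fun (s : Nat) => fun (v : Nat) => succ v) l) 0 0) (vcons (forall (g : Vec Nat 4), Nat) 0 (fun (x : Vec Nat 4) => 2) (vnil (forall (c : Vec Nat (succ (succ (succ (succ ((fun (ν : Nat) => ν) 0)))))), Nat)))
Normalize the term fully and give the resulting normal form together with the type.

reduced normal form:
  vcons (forall (η : Vec Nat 4), Nat) 1 (fun (p : Vec Nat 4) => 0) (vcons (forall (δ : Vec Nat 4), Nat) 0 (fun (κ : Vec Nat 4) => 2) (vnil (forall (β : Vec Nat 4), Nat)))
type:
  Vec (forall (η : Vec Nat 4), Nat) 2
observation: the leftmost-outermost redex is a beta-redex, and normalization takes 16 steps.


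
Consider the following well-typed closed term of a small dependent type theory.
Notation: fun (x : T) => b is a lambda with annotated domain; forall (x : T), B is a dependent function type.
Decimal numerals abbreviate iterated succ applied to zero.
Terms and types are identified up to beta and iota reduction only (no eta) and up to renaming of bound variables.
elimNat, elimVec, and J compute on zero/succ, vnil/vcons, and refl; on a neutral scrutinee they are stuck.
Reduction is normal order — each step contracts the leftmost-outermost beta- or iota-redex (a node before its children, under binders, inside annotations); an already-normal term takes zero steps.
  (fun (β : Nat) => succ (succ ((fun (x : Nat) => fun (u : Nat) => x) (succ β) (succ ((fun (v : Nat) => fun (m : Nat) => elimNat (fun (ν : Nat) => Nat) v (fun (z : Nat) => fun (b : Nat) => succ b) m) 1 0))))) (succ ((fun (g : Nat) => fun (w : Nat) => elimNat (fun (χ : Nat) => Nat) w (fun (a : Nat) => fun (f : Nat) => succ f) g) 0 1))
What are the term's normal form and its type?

reduced normal form:
  5
inferred type:
  Nat
observation: 6 normal-order steps separate the term from its normal form.


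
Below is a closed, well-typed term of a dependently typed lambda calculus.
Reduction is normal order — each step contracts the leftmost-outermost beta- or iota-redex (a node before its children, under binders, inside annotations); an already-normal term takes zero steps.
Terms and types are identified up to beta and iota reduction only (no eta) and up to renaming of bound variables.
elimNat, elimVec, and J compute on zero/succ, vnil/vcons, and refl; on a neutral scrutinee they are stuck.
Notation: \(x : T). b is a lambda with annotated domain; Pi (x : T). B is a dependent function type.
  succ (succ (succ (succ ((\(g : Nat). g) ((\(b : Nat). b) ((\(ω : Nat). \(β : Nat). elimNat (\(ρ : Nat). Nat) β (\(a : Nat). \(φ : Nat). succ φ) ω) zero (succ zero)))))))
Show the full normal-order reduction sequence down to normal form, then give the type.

normal-order reduction sequence:
  succ (succ (succ (succ ((\(g : Nat). g) ((\(b : Nat). b) ((\(ω : Nat). \(β : Nat). elimNat (\(ρ : Nat). Nat) β (\(a : Nat). \(φ : Nat). succ φ) ω) zero (succ zero)))))))
  ~> succ (succ (succ (succ ((\(g : Nat). g) ((\(b : Nat). \(ω : Nat). elimNat (\(β : Nat). Nat) ω (\(ρ : Nat). \(a : Nat). succ a) b) zero (succ zero))))))
  ~> succ (succ (succ (succ ((\(g : Nat). \(b : Nat). elimNat (\(ω : Nat). Nat) b (\(β : Nat). \(ρ : Nat). succ ρ) g) zero (succ zero)))))
  ~> succ (succ (succ (succ ((\(g : Nat). elimNat (\(b : Nat). Nat) g (\(ω : Nat). \(β : Nat). succ β) zero) (succ zero)))))
  ~> succ (succ (succ (succ (elimNat (\(g : Nat). Nat) (succ zero) (\(b : Nat). \(ω : Nat). succ ω) zero))))
  ~> succ (succ (succ (succ (succ zero))))
inferred type:
  Nat


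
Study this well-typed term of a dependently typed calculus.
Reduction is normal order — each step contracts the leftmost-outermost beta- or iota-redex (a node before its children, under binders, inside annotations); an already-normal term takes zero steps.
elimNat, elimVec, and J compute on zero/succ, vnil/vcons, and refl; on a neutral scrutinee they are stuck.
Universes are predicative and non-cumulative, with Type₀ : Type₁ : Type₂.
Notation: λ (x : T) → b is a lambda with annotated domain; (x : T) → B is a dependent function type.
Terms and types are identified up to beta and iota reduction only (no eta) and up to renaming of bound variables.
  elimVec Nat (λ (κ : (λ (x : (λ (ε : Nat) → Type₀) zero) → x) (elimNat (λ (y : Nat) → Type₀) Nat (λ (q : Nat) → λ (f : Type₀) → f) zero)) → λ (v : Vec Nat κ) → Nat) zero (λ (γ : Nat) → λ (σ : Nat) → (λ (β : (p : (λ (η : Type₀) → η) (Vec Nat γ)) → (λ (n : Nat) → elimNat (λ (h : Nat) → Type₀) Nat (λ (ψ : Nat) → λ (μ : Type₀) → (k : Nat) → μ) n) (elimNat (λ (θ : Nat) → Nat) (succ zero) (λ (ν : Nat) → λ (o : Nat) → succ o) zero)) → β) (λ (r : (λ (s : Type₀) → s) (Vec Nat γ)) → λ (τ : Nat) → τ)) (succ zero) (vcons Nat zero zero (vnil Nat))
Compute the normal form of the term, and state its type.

reduced normal form:
  zero
type:
  Nat


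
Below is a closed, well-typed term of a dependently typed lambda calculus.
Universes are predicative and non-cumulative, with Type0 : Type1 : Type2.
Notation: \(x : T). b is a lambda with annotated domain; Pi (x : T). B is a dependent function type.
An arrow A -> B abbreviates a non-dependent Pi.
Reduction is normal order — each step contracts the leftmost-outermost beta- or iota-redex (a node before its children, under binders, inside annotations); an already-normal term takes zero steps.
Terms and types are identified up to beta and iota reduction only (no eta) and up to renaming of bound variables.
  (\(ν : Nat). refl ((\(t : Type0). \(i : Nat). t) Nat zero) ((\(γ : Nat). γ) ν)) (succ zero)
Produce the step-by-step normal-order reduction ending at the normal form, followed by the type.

reduction (normal order):
  (\(ν : Nat). refl ((\(t : Type0). \(i : Nat). t) Nat zero) ((\(γ : Nat). γ) ν)) (succ zero)
  ~> refl ((\(ν : Type0). \(t : Nat). ν) Nat zero) ((\(i : Nat). i) (succ zero))
  ~> refl ((\(ν : Nat). Nat) zero) ((\(t : Nat). t) (succ zero))
  ~> refl Nat ((\(ν : Nat). ν) (succ zero))
  ~> refl Nat (succ zero)
the term's type:
  Eq Nat (succ zero) (succ zero)


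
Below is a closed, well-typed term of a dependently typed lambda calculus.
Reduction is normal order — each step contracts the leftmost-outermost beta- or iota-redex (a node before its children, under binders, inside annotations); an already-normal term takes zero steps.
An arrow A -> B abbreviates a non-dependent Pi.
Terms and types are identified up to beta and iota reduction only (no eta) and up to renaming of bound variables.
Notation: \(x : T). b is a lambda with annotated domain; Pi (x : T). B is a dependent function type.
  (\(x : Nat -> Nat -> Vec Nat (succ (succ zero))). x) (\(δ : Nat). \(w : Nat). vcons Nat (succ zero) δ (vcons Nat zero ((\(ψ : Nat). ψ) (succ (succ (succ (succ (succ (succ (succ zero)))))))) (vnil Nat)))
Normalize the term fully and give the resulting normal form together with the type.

resulting normal form:
  \(x : Nat). \(δ : Nat). vcons Nat (succ zero) x (vcons Nat zero (succ (succ (succ (succ (succ (succ (succ zero))))))) (vnil Nat))
type:
  Nat -> Nat -> Vec Nat (succ (succ zero))


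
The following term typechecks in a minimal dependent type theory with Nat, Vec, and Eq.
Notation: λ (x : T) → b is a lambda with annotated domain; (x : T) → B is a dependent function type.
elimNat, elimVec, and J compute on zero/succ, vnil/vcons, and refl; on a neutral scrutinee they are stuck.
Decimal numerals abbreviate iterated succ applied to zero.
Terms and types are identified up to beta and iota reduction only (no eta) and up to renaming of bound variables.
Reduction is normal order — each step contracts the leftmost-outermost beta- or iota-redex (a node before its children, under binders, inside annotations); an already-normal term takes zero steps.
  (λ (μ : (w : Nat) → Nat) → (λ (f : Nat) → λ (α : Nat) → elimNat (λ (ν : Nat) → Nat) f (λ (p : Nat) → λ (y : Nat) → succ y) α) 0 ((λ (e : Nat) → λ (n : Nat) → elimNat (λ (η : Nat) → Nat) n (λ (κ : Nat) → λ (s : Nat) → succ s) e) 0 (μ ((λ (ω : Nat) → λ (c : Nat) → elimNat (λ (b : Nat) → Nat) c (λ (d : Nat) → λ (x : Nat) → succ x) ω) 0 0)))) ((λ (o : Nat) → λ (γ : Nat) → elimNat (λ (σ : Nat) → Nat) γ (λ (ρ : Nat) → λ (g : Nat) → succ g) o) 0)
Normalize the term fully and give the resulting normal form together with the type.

normal form:
  0
type:
  Nat


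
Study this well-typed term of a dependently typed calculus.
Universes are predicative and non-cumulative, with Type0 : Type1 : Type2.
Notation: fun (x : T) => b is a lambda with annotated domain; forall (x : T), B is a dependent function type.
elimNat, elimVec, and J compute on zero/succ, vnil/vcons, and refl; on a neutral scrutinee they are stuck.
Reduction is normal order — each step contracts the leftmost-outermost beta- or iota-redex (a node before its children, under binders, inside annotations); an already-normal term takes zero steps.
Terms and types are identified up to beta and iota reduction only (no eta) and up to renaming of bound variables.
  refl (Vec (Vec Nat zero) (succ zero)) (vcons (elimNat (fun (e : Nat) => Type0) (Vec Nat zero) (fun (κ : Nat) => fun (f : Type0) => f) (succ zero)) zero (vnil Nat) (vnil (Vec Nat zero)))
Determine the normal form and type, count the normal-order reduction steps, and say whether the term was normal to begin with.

normal form:
  refl (Vec (Vec Nat zero) (succ zero)) (vcons (Vec Nat zero) zero (vnil Nat) (vnil (Vec Nat zero)))
type:
  Eq (Vec (Vec Nat zero) (succ zero)) (vcons (Vec Nat zero) zero (vnil Nat) (vnil (Vec Nat zero))) (vcons (Vec Nat zero) zero (vnil Nat) (vnil (Vec Nat zero)))
reduction steps (normal order): 4
already normal: no
first contracted redex: an elimNat iota-redex


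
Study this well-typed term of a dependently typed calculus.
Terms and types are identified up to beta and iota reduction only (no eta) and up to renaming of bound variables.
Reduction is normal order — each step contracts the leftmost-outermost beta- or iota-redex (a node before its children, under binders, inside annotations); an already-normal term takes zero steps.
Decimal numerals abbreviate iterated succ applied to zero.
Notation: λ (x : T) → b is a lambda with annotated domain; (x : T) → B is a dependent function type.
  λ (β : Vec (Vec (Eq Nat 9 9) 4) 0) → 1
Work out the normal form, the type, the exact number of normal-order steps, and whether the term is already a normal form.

normal form:
  λ (β : Vec (Vec (Eq Nat 9 9) 4) 0) → 1
the term's type:
  (β : Vec (Vec (Eq Nat 9 9) 4) 0) → Nat
steps to reach normal form (normal order): 0
already normal: yes


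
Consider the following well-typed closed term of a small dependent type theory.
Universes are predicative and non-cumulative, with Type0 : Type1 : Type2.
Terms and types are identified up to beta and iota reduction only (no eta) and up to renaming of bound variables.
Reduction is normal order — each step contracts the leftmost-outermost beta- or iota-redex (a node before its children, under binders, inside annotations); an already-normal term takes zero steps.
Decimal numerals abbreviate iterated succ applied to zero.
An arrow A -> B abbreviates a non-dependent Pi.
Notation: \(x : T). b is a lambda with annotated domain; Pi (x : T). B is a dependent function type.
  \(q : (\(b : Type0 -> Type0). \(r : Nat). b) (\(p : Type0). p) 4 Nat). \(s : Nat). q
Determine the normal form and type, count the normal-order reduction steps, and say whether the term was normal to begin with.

normal form:
  \(q : Nat). \(b : Nat). q
inferred type:
  Nat -> Nat -> Nat
reduction steps (normal order): 3
already normal: no
first contracted redex: a beta-redex


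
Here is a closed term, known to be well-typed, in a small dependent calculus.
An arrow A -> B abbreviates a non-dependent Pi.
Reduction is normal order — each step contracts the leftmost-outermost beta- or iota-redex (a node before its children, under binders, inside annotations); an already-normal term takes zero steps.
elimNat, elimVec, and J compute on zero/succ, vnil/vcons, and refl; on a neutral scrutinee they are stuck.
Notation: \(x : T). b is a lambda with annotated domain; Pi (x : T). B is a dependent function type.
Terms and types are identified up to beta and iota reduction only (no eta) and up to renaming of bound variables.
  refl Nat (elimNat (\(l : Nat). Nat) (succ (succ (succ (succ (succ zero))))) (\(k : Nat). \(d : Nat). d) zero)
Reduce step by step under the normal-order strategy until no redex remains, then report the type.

reduction (normal order):
  refl Nat (elimNat (\(l : Nat). Nat) (succ (succ (succ (succ (succ zero))))) (\(k : Nat). \(d : Nat). d) zero)
  ~> refl Nat (succ (succ (succ (succ (succ zero)))))
inferred type:
  Eq Nat (succ (succ (succ (succ (succ zero))))) (succ (succ (succ (succ (succ zero)))))


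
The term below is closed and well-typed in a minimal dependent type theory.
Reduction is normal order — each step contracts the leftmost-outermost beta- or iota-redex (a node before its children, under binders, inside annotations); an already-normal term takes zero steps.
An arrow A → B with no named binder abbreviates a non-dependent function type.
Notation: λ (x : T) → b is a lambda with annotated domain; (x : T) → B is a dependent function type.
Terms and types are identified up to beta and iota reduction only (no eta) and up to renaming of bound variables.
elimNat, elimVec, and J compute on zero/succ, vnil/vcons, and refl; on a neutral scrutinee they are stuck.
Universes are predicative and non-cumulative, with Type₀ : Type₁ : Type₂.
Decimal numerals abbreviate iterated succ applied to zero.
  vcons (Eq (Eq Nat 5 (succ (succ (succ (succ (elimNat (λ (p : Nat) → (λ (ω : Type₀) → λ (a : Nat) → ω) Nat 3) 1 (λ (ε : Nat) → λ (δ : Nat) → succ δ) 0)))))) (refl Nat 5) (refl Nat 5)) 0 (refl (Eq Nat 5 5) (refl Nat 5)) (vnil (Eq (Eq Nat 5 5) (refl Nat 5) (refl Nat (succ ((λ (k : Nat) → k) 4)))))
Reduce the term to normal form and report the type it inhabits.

resulting normal form:
  vcons (Eq (Eq Nat 5 5) (refl Nat 5) (refl Nat 5)) 0 (refl (Eq Nat 5 5) (refl Nat 5)) (vnil (Eq (Eq Nat 5 5) (refl Nat 5) (refl Nat 5)))
inferred type:
  Vec (Eq (Eq Nat 5 5) (refl Nat 5) (refl Nat 5)) 1
observation: the first redex contracted is an elimNat iota-redex; the normal form is reached in 2 normal-order steps.


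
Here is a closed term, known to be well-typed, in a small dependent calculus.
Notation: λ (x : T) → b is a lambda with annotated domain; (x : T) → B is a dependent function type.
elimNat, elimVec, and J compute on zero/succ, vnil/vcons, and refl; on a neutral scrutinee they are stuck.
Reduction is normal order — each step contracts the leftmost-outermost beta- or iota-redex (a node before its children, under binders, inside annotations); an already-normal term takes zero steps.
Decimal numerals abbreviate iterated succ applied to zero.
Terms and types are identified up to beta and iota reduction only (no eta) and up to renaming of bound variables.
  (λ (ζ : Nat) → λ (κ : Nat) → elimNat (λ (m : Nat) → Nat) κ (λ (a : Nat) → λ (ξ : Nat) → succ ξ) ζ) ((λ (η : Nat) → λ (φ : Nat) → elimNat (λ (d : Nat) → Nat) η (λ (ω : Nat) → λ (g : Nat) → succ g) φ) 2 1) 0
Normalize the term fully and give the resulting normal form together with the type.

reduced normal form:
  3
the term's type:
  Nat


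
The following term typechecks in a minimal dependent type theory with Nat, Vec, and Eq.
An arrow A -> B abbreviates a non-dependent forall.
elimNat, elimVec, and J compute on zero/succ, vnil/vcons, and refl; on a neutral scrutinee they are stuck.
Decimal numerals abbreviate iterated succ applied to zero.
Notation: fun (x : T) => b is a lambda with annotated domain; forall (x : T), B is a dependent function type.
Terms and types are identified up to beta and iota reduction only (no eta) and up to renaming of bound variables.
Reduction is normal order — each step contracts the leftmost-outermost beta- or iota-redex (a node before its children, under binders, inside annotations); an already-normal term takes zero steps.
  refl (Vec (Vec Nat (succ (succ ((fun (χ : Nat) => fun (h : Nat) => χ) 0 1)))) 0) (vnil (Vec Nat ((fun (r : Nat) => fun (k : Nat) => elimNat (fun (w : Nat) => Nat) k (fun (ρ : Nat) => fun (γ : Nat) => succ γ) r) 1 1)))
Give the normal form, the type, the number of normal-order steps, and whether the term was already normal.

resulting normal form:
  refl (Vec (Vec Nat 2) 0) (vnil (Vec Nat 2))
the term's type:
  Eq (Vec (Vec Nat 2) 0) (vnil (Vec Nat 2)) (vnil (Vec Nat 2))
reduction steps (normal order): 8
started in normal form: no
first contracted redex: a beta-redex


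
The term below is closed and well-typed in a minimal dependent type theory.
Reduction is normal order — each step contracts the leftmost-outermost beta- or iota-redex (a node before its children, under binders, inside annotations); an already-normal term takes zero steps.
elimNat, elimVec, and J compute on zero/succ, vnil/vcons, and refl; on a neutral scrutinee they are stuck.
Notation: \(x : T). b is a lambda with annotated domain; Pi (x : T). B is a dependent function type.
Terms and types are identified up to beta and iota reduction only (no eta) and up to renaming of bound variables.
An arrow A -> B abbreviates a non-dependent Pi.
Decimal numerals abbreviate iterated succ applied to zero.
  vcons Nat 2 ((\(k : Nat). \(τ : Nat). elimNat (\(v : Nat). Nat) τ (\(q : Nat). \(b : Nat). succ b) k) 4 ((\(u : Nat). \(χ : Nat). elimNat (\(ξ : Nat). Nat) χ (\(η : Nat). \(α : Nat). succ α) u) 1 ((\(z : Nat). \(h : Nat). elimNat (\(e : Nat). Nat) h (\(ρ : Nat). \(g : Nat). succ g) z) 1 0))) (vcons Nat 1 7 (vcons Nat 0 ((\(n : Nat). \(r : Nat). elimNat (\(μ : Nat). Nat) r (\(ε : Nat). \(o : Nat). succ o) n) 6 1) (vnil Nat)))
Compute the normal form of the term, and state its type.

normal form:
  vcons Nat 2 6 (vcons Nat 1 7 (vcons Nat 0 7 (vnil Nat)))
type:
  Vec Nat 3
observation: contracting a beta-redex first, the term normalizes in 48 steps.


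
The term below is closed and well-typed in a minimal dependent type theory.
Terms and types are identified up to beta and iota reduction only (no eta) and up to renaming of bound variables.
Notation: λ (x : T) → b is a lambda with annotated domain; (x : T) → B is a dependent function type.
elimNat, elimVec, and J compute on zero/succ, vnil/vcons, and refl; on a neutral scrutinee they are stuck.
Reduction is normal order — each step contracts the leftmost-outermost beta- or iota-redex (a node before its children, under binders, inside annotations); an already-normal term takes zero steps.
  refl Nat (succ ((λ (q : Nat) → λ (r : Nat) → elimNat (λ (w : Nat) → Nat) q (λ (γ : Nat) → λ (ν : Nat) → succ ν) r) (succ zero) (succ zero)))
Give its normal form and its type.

normal form:
  refl Nat (succ (succ (succ zero)))
inferred type:
  Eq Nat (succ (succ (succ zero))) (succ (succ (succ zero)))
observation: 6 normal-order steps separate the term from its normal form.


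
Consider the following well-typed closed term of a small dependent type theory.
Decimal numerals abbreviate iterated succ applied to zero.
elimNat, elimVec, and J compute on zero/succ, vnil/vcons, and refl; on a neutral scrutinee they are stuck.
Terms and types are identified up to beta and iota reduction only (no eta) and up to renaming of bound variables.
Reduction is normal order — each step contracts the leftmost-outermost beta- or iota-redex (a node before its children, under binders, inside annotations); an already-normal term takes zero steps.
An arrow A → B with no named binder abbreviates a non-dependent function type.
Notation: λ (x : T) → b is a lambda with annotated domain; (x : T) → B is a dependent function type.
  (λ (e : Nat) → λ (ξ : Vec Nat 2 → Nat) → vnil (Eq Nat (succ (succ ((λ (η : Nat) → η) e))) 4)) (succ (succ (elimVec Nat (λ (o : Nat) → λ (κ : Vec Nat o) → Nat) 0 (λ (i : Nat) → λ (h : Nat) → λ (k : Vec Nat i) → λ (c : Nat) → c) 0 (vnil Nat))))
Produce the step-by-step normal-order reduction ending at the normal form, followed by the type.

reduction (normal order):
  (λ (e : Nat) → λ (ξ : Vec Nat 2 → Nat) → vnil (Eq Nat (succ (succ ((λ (η : Nat) → η) e))) 4)) (succ (succ (elimVec Nat (λ (o : Nat) → λ (κ : Vec Nat o) → Nat) 0 (λ (i : Nat) → λ (h : Nat) → λ (k : Vec Nat i) → λ (c : Nat) → c) 0 (vnil Nat))))
  ~> λ (e : Vec Nat 2 → Nat) → vnil (Eq Nat (succ (succ ((λ (ξ : Nat) → ξ) (succ (succ (elimVec Nat (λ (η : Nat) → λ (o : Vec Nat η) → Nat) 0 (λ (κ : Nat) → λ (i : Nat) → λ (h : Vec Nat κ) → λ (k : Nat) → k) 0 (vnil Nat))))))) 4)
  ~> λ (e : Vec Nat 2 → Nat) → vnil (Eq Nat (succ (succ (succ (succ (elimVec Nat (λ (ξ : Nat) → λ (η : Vec Nat ξ) → Nat) 0 (λ (o : Nat) → λ (κ : Nat) → λ (i : Vec Nat o) → λ (h : Nat) → h) 0 (vnil Nat)))))) 4)
  ~> λ (e : Vec Nat 2 → Nat) → vnil (Eq Nat 4 4)
the term's type:
  (Vec Nat 2 → Nat) → Vec (Eq Nat 4 4) 0


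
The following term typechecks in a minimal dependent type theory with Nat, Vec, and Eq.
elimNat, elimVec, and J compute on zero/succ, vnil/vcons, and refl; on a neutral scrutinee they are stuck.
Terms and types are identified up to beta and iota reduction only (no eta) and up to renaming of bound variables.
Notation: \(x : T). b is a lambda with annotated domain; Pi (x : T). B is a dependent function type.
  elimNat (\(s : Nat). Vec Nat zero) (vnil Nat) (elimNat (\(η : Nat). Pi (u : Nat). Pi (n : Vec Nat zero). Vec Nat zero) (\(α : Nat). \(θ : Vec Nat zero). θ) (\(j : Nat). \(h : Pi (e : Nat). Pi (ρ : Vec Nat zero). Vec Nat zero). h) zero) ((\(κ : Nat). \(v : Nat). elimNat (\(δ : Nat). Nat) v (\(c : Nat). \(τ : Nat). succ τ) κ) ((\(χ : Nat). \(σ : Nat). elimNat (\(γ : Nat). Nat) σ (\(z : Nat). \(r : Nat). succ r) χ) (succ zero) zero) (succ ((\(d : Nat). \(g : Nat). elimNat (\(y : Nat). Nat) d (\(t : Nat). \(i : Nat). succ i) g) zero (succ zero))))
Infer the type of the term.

the term's type:
  Vec Nat zero


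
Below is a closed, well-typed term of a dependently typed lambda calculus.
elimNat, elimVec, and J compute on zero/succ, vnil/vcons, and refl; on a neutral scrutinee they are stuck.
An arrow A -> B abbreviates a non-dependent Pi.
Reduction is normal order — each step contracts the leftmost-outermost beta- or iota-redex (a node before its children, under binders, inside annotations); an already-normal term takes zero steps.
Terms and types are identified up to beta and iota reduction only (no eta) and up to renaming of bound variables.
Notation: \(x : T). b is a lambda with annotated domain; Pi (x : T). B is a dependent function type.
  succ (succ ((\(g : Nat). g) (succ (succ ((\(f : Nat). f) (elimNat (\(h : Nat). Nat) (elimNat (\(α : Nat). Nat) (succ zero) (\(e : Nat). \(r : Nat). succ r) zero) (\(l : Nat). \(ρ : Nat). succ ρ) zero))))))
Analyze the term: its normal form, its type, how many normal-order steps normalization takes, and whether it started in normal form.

reduced normal form:
  succ (succ (succ (succ (succ zero))))
type:
  Nat
normal-order step count: 4
started in normal form: no
first contracted redex: a beta-redex


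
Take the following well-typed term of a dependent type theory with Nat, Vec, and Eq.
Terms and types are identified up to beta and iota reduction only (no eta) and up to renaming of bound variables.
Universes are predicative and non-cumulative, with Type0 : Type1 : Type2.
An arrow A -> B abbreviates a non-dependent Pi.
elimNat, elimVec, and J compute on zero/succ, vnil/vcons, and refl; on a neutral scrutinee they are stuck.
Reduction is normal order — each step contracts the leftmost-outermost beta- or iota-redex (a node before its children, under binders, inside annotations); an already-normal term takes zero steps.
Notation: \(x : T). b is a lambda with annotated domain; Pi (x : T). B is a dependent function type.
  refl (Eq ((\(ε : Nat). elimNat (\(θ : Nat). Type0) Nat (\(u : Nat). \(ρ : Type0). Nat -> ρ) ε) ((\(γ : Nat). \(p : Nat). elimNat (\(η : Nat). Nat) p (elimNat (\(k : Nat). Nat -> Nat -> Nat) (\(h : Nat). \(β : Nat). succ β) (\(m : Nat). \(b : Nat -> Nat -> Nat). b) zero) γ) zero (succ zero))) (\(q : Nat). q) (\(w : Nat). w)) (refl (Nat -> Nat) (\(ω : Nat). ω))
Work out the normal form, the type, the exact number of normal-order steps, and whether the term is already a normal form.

reduced normal form:
  refl (Eq (Nat -> Nat) (\(ε : Nat). ε) (\(θ : Nat). θ)) (refl (Nat -> Nat) (\(u : Nat). u))
type:
  Eq (Eq (Nat -> Nat) (\(ε : Nat). ε) (\(θ : Nat). θ)) (refl (Nat -> Nat) (\(u : Nat). u)) (refl (Nat -> Nat) (\(ρ : Nat). ρ))
normal-order step count: 8
term was already normal: no
first contracted redex: a beta-redex


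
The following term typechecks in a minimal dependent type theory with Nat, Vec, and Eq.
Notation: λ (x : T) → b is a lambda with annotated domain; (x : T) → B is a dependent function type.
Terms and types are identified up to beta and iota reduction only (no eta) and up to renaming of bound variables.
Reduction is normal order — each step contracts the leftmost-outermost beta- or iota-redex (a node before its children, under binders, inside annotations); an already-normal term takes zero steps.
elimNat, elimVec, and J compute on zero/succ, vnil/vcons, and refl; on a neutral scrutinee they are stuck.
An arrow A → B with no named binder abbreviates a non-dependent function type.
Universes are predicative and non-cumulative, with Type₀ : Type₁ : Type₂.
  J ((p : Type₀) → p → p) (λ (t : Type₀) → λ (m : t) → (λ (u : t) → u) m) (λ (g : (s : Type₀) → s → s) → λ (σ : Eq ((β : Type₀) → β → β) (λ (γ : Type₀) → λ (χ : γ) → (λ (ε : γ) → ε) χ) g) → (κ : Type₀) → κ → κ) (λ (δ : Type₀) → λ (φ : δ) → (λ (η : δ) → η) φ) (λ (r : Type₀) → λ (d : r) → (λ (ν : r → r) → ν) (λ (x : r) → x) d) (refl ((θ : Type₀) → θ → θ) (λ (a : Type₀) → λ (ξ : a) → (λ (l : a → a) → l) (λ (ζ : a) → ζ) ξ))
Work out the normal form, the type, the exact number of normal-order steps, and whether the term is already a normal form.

reduced normal form:
  λ (p : Type₀) → λ (t : p) → t
inferred type:
  (p : Type₀) → p → p
normal-order step count: 2
already normal: no
first redex: a J iota-redex


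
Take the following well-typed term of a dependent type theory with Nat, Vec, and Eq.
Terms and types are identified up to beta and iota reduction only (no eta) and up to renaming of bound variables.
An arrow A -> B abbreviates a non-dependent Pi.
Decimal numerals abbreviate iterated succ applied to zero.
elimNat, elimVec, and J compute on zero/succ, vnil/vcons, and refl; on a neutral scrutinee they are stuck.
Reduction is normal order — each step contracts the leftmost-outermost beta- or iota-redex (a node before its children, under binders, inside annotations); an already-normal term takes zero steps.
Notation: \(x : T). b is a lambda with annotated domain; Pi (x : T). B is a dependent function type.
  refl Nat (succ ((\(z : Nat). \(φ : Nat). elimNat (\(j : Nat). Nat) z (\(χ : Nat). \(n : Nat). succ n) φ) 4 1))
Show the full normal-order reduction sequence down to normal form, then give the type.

normal-order reduction:
  refl Nat (succ ((\(z : Nat). \(φ : Nat). elimNat (\(j : Nat). Nat) z (\(χ : Nat). \(n : Nat). succ n) φ) 4 1))
  ~> refl Nat (succ ((\(z : Nat). elimNat (\(φ : Nat). Nat) 4 (\(j : Nat). \(χ : Nat). succ χ) z) 1))
  ~> refl Nat (succ (elimNat (\(z : Nat). Nat) 4 (\(φ : Nat). \(j : Nat). succ j) 1))
  ~> refl Nat (succ ((\(z : Nat). \(φ : Nat). succ φ) 0 (elimNat (\(j : Nat). Nat) 4 (\(χ : Nat). \(n : Nat). succ n) 0)))
  ~> refl Nat (succ ((\(z : Nat). succ z) (elimNat (\(φ : Nat). Nat) 4 (\(j : Nat). \(χ : Nat). succ χ) 0)))
  ~> refl Nat (succ (succ (elimNat (\(z : Nat). Nat) 4 (\(φ : Nat). \(j : Nat). succ j) 0)))
  ~> refl Nat 6
inferred type:
  Eq Nat 6 6


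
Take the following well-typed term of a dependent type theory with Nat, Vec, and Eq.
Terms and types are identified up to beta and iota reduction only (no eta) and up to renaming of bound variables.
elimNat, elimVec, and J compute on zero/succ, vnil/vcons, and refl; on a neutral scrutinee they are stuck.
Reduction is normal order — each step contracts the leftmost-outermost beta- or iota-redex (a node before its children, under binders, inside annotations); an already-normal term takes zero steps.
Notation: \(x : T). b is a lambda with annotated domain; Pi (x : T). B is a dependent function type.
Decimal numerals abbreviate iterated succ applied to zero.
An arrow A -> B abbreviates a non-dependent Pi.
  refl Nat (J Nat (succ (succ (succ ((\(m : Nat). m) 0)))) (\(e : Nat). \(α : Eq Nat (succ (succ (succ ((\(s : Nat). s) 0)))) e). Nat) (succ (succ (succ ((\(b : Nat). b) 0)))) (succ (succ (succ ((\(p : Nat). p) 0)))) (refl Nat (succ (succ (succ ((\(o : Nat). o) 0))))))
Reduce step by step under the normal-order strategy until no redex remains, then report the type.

reduction (normal order):
  refl Nat (J Nat (succ (succ (succ ((\(m : Nat). m) 0)))) (\(e : Nat). \(α : Eq Nat (succ (succ (succ ((\(s : Nat). s) 0)))) e). Nat) (succ (succ (succ ((\(b : Nat). b) 0)))) (succ (succ (succ ((\(p : Nat). p) 0)))) (refl Nat (succ (succ (succ ((\(o : Nat). o) 0))))))
  ~> refl Nat (succ (succ (succ ((\(m : Nat). m) 0))))
  ~> refl Nat 3
the term's type:
  Eq Nat 3 3


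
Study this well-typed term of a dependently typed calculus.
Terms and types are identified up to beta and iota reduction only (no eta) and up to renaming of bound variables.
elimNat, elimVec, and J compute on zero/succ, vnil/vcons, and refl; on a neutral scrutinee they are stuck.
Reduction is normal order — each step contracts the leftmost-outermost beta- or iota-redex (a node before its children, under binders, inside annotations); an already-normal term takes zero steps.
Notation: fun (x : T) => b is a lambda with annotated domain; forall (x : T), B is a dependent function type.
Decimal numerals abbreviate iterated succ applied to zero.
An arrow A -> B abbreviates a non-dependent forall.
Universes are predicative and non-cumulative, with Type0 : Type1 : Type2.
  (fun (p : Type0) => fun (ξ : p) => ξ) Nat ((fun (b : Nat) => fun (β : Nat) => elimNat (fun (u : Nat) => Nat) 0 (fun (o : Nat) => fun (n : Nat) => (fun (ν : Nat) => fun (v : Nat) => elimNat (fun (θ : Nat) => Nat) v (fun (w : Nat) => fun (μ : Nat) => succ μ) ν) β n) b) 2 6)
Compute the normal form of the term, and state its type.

resulting normal form:
  12
the term's type:
  Nat


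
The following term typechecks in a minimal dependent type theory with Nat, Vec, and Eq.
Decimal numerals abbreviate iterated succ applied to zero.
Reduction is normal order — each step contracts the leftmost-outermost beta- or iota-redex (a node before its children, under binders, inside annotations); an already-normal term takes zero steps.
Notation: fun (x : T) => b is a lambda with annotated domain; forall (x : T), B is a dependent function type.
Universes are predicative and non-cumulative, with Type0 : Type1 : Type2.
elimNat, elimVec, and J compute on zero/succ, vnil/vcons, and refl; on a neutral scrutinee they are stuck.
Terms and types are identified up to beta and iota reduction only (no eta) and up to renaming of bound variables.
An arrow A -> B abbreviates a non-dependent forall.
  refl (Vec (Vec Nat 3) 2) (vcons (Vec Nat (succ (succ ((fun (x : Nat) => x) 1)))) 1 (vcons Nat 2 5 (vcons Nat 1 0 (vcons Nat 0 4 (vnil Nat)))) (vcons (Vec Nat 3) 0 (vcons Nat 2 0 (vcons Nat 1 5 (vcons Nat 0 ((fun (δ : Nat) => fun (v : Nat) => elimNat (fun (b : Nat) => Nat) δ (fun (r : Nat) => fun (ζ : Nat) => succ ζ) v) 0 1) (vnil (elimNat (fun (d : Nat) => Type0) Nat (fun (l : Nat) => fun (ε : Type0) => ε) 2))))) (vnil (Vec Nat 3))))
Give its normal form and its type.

normal form:
  refl (Vec (Vec Nat 3) 2) (vcons (Vec Nat 3) 1 (vcons Nat 2 5 (vcons Nat 1 0 (vcons Nat 0 4 (vnil Nat)))) (vcons (Vec Nat 3) 0 (vcons Nat 2 0 (vcons Nat 1 5 (vcons Nat 0 1 (vnil Nat)))) (vnil (Vec Nat 3))))
the term's type:
  Eq (Vec (Vec Nat 3) 2) (vcons (Vec Nat 3) 1 (vcons Nat 2 5 (vcons Nat 1 0 (vcons Nat 0 4 (vnil Nat)))) (vcons (Vec Nat 3) 0 (vcons Nat 2 0 (vcons Nat 1 5 (vcons Nat 0 1 (vnil Nat)))) (vnil (Vec Nat 3)))) (vcons (Vec Nat 3) 1 (vcons Nat 2 5 (vcons Nat 1 0 (vcons Nat 0 4 (vnil Nat)))) (vcons (Vec Nat 3) 0 (vcons Nat 2 0 (vcons Nat 1 5 (vcons Nat 0 1 (vnil Nat)))) (vnil (Vec Nat 3))))
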